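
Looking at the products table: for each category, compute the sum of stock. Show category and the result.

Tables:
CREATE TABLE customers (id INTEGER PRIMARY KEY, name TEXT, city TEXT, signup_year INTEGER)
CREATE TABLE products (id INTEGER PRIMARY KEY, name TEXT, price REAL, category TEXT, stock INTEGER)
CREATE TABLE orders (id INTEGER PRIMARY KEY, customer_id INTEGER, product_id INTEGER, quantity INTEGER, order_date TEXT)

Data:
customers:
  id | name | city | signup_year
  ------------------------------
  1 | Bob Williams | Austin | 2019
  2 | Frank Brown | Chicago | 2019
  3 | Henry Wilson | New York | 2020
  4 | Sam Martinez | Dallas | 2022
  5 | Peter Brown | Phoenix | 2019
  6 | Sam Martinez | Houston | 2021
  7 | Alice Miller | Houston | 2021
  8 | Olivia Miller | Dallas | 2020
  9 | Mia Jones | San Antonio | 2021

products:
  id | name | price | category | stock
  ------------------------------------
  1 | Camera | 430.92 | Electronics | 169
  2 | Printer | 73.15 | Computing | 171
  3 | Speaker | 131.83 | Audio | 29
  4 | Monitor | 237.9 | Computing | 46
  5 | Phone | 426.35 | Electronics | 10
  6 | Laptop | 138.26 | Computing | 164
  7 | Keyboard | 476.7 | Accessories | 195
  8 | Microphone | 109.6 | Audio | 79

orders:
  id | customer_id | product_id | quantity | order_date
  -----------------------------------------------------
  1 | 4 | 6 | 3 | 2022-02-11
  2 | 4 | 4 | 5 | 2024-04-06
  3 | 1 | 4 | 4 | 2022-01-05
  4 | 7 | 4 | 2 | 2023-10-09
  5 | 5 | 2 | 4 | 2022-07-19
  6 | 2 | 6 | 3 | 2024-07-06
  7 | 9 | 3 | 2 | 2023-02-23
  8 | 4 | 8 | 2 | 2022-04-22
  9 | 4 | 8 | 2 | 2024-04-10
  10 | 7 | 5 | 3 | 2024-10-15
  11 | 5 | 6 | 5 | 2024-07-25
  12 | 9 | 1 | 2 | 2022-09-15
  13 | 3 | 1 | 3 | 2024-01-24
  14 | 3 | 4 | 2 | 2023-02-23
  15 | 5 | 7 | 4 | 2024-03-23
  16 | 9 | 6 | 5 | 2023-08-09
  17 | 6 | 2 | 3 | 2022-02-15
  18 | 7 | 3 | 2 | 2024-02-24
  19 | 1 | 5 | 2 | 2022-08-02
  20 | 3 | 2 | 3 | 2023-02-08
SELECT category, SUM(stock) AS sum_stock FROM products GROUP BY category

Execution result:
category | sum_stock
Accessories | 195
Audio | 108
Computing | 381
Electronics | 179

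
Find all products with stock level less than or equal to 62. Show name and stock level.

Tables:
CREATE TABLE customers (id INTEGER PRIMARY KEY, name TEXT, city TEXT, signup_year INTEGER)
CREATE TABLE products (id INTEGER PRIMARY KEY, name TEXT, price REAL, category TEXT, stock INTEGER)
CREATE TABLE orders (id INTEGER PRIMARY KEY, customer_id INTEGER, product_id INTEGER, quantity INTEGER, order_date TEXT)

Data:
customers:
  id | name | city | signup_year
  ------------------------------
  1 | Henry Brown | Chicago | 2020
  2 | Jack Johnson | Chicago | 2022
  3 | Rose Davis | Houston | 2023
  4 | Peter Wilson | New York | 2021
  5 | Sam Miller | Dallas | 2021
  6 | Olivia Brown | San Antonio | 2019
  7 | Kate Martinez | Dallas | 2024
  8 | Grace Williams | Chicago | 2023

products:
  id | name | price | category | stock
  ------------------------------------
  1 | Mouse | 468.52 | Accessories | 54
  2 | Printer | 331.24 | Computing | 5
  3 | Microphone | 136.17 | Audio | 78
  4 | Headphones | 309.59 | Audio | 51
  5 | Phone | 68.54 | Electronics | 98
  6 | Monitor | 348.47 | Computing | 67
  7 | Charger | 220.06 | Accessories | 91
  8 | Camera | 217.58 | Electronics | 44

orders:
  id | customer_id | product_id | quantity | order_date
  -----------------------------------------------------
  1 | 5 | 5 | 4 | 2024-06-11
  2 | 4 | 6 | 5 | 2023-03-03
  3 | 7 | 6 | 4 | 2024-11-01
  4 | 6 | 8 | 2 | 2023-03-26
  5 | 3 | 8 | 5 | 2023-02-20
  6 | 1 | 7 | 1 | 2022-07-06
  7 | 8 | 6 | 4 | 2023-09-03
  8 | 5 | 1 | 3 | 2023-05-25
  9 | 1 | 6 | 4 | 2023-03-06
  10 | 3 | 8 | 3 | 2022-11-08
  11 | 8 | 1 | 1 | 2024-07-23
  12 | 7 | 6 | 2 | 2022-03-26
SELECT name, stock FROM products WHERE stock <= 62

Execution result:
name | stock
Mouse | 54
Printer | 5
Headphones | 51
Camera | 44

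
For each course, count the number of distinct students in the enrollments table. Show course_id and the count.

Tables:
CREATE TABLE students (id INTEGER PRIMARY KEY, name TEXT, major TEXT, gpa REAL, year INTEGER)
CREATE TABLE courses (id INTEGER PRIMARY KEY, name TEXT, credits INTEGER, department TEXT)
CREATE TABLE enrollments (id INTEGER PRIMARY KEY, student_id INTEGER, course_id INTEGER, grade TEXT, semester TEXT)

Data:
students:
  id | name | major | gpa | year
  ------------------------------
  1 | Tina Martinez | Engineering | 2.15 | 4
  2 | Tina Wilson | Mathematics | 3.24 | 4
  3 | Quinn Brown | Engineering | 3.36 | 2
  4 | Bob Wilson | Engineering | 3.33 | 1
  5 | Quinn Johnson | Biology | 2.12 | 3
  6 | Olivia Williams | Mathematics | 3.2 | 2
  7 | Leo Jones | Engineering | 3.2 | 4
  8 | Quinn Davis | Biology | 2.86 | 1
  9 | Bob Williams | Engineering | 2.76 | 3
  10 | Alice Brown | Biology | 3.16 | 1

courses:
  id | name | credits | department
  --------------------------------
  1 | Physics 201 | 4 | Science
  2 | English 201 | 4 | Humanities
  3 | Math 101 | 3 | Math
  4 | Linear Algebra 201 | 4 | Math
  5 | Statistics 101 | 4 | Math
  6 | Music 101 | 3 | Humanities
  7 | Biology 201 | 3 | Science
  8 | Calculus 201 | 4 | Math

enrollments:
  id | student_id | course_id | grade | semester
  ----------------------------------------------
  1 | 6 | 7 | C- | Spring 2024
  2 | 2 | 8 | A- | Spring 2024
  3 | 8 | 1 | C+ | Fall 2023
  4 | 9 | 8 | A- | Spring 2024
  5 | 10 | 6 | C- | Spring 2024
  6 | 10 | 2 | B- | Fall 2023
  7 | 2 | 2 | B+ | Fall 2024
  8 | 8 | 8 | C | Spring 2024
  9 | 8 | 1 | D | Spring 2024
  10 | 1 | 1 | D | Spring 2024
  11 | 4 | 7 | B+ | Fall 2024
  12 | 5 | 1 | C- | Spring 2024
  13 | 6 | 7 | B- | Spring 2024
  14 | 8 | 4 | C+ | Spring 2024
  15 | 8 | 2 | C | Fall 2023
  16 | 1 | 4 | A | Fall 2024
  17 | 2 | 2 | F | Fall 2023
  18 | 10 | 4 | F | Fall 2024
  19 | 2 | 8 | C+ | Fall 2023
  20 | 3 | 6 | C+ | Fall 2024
SELECT course_id, COUNT(DISTINCT student_id) AS distinct_student_count FROM enrollments GROUP BY course_id

Execution result:
course_id | distinct_student_count
1 | 3
2 | 3
4 | 3
6 | 2
7 | 2
8 | 3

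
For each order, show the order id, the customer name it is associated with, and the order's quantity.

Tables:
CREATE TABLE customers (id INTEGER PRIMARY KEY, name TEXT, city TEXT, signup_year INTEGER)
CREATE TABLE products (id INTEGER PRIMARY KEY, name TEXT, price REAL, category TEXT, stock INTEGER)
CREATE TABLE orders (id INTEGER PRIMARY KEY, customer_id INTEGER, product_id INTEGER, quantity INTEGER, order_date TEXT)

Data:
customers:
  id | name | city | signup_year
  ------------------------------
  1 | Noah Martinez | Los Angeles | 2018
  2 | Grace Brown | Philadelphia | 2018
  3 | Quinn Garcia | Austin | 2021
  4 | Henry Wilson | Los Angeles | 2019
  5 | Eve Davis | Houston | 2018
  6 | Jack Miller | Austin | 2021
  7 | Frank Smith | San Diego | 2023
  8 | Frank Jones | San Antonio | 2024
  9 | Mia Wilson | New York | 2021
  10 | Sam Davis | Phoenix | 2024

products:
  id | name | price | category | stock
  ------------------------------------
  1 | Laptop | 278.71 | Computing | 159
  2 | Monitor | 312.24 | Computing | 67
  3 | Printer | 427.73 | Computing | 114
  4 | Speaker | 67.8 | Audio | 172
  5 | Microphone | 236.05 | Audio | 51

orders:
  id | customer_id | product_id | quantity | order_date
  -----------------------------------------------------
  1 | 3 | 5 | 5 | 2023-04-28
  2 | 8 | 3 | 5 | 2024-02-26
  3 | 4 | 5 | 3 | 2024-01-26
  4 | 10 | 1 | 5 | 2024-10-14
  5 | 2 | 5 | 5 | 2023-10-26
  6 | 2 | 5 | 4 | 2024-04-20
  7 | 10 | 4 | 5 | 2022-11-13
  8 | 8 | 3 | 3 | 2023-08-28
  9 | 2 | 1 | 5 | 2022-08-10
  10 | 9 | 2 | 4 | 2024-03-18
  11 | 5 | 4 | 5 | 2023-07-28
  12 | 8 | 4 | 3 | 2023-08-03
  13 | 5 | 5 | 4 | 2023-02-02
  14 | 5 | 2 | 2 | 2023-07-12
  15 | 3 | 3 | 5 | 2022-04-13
SELECT c.id, p.name AS customer, c.quantity FROM orders c JOIN customers p ON c.customer_id = p.id

Execution result:
id | customer | quantity
1 | Quinn Garcia | 5
2 | Frank Jones | 5
3 | Henry Wilson | 3
4 | Sam Davis | 5
5 | Grace Brown | 5
6 | Grace Brown | 4
7 | Sam Davis | 5
8 | Frank Jones | 3
9 | Grace Brown | 5
10 | Mia Wilson | 4
11 | Eve Davis | 5
12 | Frank Jones | 3
13 | Eve Davis | 4
14 | Eve Davis | 2
15 | Quinn Garcia | 5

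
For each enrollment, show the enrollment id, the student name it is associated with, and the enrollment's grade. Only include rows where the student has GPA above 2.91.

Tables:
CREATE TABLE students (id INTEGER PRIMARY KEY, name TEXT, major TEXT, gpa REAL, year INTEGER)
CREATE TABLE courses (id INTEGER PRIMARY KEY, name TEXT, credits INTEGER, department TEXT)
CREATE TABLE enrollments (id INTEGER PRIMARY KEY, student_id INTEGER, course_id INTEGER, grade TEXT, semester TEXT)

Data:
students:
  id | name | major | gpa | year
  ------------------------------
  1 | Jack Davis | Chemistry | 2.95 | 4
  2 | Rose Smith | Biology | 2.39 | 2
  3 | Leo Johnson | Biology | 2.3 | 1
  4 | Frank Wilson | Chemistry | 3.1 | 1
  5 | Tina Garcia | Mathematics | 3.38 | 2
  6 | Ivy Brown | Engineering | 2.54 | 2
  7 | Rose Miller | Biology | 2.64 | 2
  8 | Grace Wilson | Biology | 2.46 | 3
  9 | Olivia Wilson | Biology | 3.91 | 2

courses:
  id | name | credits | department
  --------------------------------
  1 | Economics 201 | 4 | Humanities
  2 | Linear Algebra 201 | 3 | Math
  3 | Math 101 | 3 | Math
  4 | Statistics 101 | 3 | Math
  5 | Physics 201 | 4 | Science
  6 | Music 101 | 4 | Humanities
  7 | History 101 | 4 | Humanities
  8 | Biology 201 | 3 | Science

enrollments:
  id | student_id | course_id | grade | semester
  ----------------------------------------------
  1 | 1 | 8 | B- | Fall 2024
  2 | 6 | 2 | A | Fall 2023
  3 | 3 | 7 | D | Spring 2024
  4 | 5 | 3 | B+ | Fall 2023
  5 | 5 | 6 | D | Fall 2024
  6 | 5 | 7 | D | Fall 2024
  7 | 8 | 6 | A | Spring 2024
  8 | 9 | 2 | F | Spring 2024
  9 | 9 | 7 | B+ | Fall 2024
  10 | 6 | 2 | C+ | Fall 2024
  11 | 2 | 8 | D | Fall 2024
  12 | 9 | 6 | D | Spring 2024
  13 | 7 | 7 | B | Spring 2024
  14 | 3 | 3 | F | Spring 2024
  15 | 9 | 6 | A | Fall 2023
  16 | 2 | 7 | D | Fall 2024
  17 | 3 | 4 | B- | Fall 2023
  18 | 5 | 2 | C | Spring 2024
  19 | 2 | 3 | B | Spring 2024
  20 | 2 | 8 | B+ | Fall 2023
SELECT c.id, p.name AS student, c.grade FROM enrollments c JOIN students p ON c.student_id = p.id WHERE p.gpa > 2.91

Execution result:
id | student | grade
1 | Jack Davis | B-
4 | Tina Garcia | B+
5 | Tina Garcia | D
6 | Tina Garcia | D
8 | Olivia Wilson | F
9 | Olivia Wilson | B+
12 | Olivia Wilson | D
15 | Olivia Wilson | A
18 | Tina Garcia | C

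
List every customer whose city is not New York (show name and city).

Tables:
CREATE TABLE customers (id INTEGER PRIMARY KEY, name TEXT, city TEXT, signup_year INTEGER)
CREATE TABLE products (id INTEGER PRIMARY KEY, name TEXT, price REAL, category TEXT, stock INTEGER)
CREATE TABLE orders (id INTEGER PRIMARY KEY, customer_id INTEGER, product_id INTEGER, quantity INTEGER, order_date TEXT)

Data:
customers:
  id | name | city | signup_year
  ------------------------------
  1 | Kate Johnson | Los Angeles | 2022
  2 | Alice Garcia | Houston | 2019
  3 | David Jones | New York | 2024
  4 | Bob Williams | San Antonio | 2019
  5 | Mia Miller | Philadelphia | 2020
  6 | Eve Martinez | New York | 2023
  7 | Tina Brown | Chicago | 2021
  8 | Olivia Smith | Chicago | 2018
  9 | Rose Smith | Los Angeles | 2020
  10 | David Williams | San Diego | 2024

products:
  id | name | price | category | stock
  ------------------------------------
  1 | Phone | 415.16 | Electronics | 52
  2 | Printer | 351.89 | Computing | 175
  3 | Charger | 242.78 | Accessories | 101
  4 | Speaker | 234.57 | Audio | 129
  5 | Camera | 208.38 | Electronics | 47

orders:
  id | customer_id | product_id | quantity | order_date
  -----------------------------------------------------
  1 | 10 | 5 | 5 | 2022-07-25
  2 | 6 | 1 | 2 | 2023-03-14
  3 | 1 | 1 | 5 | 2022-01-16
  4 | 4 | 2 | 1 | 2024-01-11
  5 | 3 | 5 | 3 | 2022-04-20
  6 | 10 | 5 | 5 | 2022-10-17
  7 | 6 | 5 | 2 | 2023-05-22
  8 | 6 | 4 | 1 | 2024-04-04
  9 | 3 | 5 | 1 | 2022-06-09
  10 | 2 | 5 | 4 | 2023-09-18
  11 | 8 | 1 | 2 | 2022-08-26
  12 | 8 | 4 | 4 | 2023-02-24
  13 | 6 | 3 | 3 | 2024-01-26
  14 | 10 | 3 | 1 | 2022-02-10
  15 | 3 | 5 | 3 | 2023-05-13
SELECT name, city FROM customers WHERE city <> 'New York'

Execution result:
name | city
Kate Johnson | Los Angeles
Alice Garcia | Houston
Bob Williams | San Antonio
Mia Miller | Philadelphia
Tina Brown | Chicago
Olivia Smith | Chicago
Rose Smith | Los Angeles
David Williams | San Diego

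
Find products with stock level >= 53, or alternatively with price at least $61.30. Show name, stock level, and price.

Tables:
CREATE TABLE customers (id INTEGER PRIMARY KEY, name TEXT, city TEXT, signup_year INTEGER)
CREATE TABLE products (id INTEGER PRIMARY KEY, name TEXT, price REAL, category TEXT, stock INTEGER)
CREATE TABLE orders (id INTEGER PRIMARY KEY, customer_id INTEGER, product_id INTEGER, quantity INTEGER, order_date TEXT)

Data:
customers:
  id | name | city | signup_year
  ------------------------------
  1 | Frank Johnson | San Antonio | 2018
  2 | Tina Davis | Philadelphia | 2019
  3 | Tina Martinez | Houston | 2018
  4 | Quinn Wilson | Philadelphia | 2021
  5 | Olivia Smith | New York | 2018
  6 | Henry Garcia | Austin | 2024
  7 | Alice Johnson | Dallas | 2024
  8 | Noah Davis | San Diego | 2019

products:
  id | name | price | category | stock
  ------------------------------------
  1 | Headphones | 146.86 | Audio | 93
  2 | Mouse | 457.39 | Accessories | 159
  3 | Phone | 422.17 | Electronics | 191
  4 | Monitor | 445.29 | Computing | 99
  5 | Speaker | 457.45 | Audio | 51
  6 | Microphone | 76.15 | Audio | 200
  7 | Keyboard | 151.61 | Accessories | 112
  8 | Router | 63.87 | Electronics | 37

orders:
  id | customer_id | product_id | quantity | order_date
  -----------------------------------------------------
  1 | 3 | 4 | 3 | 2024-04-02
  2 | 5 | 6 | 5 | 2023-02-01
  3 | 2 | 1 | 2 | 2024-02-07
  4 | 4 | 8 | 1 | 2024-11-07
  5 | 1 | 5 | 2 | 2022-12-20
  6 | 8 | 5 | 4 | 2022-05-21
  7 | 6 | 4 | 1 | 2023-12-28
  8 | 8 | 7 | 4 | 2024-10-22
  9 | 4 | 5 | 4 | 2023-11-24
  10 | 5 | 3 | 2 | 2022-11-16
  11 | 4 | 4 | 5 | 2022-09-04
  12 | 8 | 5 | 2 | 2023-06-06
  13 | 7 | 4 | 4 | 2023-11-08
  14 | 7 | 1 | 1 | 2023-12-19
SELECT name, stock, price FROM products WHERE stock >= 53 OR price >= 61.3

Execution result:
name | stock | price
Headphones | 93 | 146.86
Mouse | 159 | 457.39
Phone | 191 | 422.17
Monitor | 99 | 445.29
Speaker | 51 | 457.45
Microphone | 200 | 76.15
Keyboard | 112 | 151.61
Router | 37 | 63.87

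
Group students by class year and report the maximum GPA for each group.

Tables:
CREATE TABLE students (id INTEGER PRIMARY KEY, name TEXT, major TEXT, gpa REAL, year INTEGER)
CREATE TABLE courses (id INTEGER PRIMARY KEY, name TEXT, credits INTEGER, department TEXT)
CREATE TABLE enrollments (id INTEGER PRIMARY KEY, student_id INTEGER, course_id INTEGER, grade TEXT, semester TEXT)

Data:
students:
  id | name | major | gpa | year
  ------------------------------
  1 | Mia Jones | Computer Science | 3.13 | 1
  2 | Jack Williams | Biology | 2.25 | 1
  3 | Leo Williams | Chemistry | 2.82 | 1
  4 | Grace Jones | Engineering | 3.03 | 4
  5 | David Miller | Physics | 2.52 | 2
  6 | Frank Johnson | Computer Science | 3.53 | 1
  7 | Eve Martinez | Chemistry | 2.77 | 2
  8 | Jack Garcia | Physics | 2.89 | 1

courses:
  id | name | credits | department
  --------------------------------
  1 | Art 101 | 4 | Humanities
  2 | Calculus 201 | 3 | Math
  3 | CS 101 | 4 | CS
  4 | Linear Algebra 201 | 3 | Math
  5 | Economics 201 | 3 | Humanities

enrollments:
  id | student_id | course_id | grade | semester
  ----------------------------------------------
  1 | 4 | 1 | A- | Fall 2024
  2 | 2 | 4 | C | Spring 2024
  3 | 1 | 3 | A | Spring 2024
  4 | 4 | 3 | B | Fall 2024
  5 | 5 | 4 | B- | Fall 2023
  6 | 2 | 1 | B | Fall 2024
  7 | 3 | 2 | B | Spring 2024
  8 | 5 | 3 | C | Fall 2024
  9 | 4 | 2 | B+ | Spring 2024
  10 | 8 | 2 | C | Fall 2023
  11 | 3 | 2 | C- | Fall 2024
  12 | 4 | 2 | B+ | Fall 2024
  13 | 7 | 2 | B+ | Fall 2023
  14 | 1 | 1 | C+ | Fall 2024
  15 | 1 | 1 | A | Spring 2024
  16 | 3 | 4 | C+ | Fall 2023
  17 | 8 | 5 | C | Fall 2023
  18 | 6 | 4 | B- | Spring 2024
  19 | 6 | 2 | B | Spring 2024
SELECT year, MAX(gpa) AS max_gpa FROM students GROUP BY year

Execution result:
year | max_gpa
1 | 3.53
2 | 2.77
4 | 3.03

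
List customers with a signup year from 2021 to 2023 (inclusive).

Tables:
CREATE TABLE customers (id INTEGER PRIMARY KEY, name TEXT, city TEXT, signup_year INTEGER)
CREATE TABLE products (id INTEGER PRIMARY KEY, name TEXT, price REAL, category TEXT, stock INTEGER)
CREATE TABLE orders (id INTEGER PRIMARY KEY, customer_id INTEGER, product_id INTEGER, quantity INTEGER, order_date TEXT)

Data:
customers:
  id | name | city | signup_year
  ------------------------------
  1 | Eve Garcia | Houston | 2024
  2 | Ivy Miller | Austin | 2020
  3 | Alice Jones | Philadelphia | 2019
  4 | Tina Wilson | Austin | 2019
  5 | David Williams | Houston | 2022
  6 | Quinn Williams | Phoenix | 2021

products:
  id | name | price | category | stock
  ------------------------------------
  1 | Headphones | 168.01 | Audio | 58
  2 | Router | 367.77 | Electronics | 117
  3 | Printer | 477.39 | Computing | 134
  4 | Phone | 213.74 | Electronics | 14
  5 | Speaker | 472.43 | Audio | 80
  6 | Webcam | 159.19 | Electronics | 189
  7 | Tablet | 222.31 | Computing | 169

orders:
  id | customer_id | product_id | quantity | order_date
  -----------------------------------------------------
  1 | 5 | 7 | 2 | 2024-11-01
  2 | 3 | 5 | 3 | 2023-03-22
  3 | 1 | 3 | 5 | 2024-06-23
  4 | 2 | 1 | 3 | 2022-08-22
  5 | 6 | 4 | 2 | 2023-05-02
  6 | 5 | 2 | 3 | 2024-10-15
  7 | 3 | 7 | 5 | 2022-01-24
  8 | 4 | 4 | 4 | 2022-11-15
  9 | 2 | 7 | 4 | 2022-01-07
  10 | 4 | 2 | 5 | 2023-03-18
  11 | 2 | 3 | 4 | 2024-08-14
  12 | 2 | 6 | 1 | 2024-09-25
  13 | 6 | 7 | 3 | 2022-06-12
SELECT name, signup_year FROM customers WHERE signup_year BETWEEN 2021 AND 2023

Execution result:
name | signup_year
David Williams | 2022
Quinn Williams | 2021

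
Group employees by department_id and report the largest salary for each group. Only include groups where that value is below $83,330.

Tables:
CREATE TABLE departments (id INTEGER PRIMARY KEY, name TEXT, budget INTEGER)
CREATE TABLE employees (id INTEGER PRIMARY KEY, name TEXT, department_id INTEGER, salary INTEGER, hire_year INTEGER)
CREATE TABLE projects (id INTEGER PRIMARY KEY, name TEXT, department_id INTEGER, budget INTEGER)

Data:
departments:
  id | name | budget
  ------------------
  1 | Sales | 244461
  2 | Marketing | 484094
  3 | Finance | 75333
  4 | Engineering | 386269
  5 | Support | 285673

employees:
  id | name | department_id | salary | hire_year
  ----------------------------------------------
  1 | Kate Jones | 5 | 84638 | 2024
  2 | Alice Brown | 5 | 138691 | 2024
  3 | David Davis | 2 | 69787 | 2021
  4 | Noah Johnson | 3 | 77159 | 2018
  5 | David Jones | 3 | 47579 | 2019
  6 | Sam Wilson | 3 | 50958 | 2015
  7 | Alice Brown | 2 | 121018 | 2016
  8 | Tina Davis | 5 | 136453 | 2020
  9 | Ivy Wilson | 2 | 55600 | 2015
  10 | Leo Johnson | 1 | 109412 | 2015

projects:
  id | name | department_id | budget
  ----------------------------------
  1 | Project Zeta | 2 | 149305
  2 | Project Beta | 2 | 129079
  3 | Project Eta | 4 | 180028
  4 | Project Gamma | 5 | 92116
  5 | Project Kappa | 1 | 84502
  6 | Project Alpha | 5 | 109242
SELECT department_id, MAX(salary) AS max_salary FROM employees GROUP BY department_id HAVING MAX(salary) < 83330

Execution result:
department_id | max_salary
3 | 77159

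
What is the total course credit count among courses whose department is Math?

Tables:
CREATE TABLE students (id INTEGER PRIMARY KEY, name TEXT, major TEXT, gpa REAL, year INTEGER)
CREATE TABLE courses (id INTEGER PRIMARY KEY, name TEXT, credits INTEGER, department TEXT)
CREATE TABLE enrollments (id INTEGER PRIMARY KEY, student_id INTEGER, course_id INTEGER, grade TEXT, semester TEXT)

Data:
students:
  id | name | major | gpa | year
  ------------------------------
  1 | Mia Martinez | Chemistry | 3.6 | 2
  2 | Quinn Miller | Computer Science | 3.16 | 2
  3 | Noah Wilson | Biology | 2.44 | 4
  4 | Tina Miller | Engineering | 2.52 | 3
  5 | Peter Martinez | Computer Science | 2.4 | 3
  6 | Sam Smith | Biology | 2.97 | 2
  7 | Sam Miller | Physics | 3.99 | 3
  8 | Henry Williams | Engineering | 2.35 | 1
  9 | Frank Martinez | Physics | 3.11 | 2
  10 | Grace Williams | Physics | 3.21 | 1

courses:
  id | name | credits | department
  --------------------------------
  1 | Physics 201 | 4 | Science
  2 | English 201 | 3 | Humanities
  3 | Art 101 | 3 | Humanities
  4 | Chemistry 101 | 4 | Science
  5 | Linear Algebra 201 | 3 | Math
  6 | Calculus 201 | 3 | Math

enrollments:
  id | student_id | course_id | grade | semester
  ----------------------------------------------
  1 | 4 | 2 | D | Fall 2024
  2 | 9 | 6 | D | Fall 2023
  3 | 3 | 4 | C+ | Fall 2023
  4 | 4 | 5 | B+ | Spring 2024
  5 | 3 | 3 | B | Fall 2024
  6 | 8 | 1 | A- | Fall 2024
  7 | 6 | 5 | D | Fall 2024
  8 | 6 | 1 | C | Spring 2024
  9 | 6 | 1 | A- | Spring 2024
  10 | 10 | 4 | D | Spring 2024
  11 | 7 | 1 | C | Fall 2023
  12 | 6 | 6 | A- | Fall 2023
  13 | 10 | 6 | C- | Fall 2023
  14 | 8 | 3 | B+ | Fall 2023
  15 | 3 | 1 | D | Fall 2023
SELECT SUM(credits) FROM courses WHERE department = 'Math'

Execution result:
6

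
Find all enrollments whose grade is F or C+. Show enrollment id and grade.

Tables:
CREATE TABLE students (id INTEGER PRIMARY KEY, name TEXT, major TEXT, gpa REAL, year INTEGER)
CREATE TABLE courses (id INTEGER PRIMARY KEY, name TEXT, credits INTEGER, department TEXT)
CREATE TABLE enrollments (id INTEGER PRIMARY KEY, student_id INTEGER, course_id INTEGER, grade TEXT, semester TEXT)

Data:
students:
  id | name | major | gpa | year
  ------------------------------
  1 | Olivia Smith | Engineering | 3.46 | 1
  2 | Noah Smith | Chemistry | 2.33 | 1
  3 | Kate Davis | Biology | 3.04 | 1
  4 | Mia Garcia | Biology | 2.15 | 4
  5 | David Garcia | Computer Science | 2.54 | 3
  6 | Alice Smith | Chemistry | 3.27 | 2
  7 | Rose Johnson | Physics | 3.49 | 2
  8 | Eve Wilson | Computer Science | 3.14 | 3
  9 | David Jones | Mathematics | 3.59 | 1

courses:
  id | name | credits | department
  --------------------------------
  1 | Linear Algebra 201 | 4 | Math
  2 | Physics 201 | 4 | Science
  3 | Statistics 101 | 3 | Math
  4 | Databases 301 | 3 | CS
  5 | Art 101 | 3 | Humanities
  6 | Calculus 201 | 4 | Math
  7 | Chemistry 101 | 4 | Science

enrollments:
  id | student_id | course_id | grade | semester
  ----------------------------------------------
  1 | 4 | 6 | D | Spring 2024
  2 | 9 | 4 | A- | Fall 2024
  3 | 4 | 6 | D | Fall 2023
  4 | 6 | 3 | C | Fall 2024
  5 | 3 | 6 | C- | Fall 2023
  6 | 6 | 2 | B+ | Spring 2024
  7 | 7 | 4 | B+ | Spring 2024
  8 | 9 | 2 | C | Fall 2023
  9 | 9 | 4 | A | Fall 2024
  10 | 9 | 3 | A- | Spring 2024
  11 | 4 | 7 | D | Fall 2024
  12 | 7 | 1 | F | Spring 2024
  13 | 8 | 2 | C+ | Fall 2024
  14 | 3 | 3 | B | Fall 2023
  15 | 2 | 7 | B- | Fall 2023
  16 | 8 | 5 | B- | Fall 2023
SELECT id, grade FROM enrollments WHERE grade IN ('F', 'C+')

Execution result:
id | grade
12 | F
13 | C+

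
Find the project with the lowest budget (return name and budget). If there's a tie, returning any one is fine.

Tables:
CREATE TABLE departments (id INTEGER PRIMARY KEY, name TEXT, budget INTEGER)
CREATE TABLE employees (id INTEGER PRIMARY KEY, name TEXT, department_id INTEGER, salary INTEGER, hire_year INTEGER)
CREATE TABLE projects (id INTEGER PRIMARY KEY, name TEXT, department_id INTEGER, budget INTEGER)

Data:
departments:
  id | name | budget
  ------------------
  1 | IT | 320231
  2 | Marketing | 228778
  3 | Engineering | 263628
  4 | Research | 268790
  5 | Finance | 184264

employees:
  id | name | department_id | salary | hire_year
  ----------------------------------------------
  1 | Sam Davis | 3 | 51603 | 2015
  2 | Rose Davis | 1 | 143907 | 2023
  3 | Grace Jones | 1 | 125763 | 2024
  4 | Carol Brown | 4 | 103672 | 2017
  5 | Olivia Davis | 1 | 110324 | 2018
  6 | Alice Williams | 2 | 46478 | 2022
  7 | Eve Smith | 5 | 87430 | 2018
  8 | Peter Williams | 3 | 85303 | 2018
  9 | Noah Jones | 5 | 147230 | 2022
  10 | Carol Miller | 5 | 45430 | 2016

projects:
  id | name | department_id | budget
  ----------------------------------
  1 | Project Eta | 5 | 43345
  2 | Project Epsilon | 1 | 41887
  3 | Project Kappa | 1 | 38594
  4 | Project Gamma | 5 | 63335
SELECT name, budget FROM projects ORDER BY budget ASC LIMIT 1

Execution result:
name | budget
Project Kappa | 38594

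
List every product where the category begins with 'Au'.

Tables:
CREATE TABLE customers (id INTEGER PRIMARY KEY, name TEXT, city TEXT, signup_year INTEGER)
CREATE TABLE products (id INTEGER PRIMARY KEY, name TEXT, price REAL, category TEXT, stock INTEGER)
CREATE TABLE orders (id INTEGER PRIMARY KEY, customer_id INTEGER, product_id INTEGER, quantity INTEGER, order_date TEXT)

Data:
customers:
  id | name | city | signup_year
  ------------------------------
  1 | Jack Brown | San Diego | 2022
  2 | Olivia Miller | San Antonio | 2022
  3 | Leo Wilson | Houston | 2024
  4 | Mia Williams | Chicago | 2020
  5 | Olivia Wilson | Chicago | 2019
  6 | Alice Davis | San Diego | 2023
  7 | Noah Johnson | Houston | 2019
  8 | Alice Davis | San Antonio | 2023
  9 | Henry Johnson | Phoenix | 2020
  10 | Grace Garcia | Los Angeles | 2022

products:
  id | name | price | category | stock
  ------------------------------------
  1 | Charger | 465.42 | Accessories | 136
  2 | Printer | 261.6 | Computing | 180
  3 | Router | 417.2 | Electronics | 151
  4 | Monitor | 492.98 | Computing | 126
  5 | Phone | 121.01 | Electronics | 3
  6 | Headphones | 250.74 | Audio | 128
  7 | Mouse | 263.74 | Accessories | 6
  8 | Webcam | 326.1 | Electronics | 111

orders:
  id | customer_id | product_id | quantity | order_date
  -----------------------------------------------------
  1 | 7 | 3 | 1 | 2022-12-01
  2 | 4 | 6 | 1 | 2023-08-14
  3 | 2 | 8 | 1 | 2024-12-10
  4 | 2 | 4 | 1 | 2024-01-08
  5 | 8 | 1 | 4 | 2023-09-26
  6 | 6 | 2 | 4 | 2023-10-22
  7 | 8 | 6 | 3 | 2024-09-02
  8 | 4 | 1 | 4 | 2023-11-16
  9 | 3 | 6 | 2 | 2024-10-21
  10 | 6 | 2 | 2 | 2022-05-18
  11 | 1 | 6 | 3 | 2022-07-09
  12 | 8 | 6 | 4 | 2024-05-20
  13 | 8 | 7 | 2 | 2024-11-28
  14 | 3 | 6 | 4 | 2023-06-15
SELECT name, category FROM products WHERE category LIKE 'Au%'

Execution result:
name | category
Headphones | Audio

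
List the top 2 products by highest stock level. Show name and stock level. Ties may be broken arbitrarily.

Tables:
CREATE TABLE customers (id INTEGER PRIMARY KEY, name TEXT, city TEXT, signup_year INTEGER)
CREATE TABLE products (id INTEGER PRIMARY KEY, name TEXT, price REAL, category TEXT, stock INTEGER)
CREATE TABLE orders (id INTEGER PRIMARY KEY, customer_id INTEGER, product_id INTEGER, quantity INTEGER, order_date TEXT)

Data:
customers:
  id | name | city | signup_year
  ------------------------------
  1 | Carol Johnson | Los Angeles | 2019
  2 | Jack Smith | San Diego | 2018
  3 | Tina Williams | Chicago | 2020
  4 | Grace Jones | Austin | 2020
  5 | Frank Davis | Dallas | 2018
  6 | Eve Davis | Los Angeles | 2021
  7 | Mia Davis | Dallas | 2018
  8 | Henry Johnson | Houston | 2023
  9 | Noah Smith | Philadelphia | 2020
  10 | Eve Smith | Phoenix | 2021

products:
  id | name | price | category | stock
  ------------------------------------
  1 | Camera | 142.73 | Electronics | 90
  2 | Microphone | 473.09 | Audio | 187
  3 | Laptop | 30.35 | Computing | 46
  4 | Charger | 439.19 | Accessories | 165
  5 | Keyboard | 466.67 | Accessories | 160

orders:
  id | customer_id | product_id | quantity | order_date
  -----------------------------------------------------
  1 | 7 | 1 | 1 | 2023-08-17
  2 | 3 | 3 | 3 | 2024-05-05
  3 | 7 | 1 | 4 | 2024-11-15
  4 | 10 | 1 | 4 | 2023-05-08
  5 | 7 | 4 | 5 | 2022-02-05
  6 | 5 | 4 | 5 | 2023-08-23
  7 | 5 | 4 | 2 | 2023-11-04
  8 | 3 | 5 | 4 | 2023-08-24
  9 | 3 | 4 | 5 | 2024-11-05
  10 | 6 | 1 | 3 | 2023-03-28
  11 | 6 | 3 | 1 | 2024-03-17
SELECT name, stock FROM products ORDER BY stock DESC LIMIT 2

Execution result:
name | stock
Microphone | 187
Charger | 165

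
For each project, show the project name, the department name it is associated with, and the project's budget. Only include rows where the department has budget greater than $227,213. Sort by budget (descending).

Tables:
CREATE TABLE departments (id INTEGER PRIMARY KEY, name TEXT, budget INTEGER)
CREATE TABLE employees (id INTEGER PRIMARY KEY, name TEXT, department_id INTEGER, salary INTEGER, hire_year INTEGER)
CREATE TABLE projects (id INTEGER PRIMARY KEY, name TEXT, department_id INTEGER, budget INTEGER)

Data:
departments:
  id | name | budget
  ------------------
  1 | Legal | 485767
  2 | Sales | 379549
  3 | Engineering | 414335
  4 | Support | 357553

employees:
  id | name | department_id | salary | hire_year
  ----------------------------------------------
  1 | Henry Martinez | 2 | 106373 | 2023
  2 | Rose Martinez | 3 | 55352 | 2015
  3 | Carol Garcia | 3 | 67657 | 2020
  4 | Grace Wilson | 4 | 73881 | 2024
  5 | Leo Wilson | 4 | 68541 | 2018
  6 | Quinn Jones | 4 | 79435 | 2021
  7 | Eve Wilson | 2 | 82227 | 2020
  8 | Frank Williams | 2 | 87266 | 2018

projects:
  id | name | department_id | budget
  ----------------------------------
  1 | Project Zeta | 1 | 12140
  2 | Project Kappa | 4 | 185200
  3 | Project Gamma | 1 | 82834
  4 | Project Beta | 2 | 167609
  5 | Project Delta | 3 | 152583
SELECT c.name, p.name AS department, c.budget FROM projects c JOIN departments p ON c.department_id = p.id WHERE p.budget > 227213 ORDER BY c.budget DESC

Execution result:
name | department | budget
Project Kappa | Support | 185200
Project Beta | Sales | 167609
Project Delta | Engineering | 152583
Project Gamma | Legal | 82834
Project Zeta | Legal | 12140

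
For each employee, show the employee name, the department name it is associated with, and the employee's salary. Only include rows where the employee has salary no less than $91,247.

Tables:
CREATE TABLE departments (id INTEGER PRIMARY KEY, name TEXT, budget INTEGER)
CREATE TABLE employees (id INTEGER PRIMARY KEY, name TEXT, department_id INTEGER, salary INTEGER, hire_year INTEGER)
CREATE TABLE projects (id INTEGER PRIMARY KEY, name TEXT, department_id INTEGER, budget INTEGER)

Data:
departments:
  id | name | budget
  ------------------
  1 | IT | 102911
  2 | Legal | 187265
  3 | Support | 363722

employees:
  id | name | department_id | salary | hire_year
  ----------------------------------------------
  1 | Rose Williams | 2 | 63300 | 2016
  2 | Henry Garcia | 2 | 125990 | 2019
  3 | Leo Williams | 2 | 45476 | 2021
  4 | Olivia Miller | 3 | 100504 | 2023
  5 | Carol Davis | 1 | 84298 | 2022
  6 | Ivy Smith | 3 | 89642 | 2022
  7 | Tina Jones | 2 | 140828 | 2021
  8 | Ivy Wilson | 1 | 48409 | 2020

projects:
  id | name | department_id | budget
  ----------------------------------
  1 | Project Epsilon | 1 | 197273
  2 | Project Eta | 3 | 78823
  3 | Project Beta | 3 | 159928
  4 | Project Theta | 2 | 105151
SELECT c.name, p.name AS department, c.salary FROM employees c JOIN departments p ON c.department_id = p.id WHERE c.salary >= 91247

Execution result:
name | department | salary
Henry Garcia | Legal | 125990
Olivia Miller | Support | 100504
Tina Jones | Legal | 140828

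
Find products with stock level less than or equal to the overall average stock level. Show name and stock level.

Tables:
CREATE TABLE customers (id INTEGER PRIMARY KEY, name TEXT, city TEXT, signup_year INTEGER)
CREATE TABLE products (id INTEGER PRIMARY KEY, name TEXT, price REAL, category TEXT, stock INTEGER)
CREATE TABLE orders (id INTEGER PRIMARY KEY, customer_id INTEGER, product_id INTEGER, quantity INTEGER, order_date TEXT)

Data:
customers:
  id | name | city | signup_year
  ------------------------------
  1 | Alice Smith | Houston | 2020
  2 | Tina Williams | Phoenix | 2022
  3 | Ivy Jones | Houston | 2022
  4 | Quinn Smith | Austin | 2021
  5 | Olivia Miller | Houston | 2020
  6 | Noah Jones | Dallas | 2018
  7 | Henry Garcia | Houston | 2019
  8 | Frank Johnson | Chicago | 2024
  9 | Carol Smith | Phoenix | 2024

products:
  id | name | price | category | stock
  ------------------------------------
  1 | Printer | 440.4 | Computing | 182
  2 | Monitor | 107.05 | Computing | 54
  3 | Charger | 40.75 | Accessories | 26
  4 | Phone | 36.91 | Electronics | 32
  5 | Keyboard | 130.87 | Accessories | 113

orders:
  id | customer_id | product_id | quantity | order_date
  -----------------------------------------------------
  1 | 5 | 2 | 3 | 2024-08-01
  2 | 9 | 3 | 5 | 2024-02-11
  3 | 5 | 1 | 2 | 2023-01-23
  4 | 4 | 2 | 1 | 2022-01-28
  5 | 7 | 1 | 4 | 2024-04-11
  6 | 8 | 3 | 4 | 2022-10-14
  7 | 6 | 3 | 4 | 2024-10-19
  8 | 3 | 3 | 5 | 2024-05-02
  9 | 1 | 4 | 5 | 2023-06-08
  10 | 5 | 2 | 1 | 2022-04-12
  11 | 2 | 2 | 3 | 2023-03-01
SELECT name, stock FROM products WHERE stock <= (SELECT AVG(stock) FROM products)

Execution result:
name | stock
Monitor | 54
Charger | 26
Phone | 32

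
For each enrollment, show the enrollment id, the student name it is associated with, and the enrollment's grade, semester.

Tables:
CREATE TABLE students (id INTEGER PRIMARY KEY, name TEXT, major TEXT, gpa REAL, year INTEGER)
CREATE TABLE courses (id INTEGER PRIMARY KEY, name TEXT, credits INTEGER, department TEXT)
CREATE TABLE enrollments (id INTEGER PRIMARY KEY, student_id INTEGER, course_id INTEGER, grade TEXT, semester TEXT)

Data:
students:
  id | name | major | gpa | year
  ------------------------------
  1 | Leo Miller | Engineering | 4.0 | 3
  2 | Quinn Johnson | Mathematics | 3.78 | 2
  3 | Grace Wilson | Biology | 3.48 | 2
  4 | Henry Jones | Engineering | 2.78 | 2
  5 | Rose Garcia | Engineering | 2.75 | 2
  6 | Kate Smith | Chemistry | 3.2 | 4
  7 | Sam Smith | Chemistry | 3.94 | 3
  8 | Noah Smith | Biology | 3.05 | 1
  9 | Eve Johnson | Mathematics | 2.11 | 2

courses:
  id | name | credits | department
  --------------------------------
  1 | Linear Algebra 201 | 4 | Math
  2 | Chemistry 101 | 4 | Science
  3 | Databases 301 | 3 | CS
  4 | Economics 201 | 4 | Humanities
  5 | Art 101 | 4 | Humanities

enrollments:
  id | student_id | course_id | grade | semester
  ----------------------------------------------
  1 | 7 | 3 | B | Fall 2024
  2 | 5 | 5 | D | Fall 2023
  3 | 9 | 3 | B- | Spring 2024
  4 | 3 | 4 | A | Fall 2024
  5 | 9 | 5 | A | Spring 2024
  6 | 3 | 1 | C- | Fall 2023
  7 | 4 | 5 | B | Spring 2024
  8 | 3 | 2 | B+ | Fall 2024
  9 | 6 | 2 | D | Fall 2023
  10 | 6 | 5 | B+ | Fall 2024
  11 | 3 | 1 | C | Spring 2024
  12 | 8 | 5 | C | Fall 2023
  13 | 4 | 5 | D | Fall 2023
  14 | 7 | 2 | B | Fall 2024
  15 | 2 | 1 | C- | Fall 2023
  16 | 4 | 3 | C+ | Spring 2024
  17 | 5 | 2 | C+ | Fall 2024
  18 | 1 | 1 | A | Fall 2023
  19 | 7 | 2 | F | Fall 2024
SELECT c.id, p.name AS student, c.grade, c.semester FROM enrollments c JOIN students p ON c.student_id = p.id

Execution result:
id | student | grade | semester
1 | Sam Smith | B | Fall 2024
2 | Rose Garcia | D | Fall 2023
3 | Eve Johnson | B- | Spring 2024
4 | Grace Wilson | A | Fall 2024
5 | Eve Johnson | A | Spring 2024
6 | Grace Wilson | C- | Fall 2023
7 | Henry Jones | B | Spring 2024
8 | Grace Wilson | B+ | Fall 2024
9 | Kate Smith | D | Fall 2023
10 | Kate Smith | B+ | Fall 2024
11 | Grace Wilson | C | Spring 2024
12 | Noah Smith | C | Fall 2023
13 | Henry Jones | D | Fall 2023
14 | Sam Smith | B | Fall 2024
15 | Quinn Johnson | C- | Fall 2023
16 | Henry Jones | C+ | Spring 2024
17 | Rose Garcia | C+ | Fall 2024
18 | Leo Miller | A | Fall 2023
19 | Sam Smith | F | Fall 2024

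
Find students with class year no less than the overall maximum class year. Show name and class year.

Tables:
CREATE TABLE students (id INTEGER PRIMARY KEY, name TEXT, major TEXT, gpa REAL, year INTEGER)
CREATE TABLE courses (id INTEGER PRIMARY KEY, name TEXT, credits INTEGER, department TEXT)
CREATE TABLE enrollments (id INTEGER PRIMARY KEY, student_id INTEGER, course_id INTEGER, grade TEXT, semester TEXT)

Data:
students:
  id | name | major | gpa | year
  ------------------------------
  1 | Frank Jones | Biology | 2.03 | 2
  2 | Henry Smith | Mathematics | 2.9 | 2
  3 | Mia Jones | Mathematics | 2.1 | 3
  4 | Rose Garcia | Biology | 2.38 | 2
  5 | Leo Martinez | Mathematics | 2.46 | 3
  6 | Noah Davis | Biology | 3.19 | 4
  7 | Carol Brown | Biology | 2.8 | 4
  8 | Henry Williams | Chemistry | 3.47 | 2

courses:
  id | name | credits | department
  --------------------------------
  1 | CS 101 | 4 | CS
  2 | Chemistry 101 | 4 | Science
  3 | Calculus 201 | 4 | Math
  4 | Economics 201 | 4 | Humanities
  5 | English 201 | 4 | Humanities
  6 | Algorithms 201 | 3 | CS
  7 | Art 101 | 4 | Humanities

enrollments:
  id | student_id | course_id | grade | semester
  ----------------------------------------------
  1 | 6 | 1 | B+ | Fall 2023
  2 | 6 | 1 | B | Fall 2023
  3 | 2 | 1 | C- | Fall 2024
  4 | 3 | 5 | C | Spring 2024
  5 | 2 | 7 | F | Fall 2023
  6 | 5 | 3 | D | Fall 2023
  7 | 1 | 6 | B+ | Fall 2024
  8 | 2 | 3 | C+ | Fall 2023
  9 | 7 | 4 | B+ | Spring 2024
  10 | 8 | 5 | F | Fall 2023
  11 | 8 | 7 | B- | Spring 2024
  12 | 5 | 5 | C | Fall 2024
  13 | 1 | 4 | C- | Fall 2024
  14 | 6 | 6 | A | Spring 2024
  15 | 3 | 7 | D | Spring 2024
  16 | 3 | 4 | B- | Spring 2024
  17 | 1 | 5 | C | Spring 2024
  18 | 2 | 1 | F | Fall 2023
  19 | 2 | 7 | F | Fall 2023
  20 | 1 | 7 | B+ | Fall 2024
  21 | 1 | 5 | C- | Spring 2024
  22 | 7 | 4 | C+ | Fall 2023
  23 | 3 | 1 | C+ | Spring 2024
SELECT name, year FROM students WHERE year >= (SELECT MAX(year) FROM students)

Execution result:
name | year
Noah Davis | 4
Carol Brown | 4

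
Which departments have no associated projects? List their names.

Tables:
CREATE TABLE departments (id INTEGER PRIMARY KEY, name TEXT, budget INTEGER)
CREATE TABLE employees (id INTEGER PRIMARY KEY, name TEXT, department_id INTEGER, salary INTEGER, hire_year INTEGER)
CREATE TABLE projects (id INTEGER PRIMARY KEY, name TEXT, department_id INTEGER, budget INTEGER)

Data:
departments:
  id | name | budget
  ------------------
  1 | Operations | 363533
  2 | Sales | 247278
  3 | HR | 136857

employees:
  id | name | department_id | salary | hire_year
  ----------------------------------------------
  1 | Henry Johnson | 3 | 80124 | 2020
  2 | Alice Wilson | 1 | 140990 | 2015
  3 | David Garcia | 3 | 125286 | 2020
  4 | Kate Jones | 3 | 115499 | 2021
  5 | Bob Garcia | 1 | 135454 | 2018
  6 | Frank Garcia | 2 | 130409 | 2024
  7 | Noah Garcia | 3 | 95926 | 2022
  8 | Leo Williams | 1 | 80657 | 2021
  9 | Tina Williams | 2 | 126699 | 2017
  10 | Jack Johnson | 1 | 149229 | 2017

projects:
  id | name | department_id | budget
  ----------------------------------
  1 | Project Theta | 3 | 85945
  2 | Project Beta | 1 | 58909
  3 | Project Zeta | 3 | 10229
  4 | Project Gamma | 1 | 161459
SELECT p.name FROM departments p LEFT JOIN projects c ON c.department_id = p.id WHERE c.id IS NULL

Execution result:
Sales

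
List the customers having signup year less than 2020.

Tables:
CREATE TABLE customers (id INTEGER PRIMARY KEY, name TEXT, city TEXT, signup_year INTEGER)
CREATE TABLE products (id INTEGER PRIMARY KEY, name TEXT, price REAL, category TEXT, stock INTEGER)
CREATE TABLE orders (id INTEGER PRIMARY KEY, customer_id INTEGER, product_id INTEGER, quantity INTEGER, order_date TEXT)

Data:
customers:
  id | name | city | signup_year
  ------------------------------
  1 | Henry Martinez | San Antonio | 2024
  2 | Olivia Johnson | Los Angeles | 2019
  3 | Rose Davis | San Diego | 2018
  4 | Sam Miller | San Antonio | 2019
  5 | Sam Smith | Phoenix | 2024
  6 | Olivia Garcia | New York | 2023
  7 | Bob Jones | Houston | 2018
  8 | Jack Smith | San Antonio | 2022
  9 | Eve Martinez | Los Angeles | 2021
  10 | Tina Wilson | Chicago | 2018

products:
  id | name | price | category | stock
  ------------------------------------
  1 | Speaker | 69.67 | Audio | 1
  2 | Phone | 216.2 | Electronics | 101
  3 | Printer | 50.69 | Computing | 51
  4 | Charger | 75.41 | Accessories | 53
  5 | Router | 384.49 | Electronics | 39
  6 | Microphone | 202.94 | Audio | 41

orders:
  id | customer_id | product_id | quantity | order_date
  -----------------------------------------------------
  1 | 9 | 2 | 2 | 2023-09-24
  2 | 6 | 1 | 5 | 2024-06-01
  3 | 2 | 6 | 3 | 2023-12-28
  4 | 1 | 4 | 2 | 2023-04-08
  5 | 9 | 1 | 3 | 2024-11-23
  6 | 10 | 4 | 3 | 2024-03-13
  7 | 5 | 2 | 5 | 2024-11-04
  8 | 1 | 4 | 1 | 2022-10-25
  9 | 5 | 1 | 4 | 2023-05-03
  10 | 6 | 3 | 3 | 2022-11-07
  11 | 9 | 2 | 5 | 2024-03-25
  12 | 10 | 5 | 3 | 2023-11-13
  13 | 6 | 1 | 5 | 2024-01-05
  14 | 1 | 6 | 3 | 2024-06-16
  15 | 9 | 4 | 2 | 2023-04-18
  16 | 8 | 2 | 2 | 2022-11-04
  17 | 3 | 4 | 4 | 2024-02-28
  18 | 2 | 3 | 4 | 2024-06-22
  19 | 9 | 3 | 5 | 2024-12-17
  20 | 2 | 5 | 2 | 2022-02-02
SELECT name, signup_year FROM customers WHERE signup_year < 2020

Execution result:
name | signup_year
Olivia Johnson | 2019
Rose Davis | 2018
Sam Miller | 2019
Bob Jones | 2018
Tina Wilson | 2018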